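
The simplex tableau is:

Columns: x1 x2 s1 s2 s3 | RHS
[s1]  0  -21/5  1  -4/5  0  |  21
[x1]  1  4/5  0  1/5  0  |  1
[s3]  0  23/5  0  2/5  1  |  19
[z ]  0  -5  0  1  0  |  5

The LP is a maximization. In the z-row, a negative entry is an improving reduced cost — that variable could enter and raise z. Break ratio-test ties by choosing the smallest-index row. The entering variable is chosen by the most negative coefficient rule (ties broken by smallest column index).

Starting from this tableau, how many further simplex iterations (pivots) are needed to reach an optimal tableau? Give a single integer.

1

pivot: x2 in, x1 out → z = 45/4
No improving column remains; optimal.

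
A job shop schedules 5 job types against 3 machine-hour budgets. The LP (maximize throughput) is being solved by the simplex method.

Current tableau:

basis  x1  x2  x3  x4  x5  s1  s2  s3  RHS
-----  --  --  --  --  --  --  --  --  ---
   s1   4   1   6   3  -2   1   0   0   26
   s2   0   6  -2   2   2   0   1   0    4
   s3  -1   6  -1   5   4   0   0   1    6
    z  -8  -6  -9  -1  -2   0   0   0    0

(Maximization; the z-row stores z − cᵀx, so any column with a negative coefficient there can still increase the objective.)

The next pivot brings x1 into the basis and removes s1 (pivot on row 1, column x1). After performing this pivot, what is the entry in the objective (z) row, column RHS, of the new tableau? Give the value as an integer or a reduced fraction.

52

Pivot element is row 1, column x1: 4.
Normalize row 1: new (row 1, RHS) = 26/4 = 13/2.
z-row ← z-row − (-8)·(new row 1): 0 − (-8)·(13/2) = 52.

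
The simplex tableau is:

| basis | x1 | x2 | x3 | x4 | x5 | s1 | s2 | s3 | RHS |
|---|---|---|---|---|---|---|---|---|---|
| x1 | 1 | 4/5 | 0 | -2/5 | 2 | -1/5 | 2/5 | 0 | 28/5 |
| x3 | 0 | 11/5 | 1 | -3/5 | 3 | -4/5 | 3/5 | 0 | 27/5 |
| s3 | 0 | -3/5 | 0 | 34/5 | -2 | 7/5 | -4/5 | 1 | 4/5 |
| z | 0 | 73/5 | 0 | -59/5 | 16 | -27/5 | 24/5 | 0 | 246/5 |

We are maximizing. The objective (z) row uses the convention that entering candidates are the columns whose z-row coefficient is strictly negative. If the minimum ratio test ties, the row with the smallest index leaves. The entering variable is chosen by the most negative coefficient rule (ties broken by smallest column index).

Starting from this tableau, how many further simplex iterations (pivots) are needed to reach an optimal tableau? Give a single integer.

pivot: x4 in, s3 out → z = 860/17
pivot: s1 in, x4 out → z = 366/7
No improving column remains; optimal.

2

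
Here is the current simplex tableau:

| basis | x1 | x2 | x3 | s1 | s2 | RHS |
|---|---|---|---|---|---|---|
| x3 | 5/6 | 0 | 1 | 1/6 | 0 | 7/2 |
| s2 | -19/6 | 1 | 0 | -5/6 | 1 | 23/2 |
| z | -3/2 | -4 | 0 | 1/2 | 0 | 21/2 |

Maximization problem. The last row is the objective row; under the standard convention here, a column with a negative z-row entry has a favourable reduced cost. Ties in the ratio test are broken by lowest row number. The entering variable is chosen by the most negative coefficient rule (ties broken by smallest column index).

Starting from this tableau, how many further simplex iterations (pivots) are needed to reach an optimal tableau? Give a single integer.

pivot: x2 in, s2 out → z = 113/2
pivot: x1 in, x3 out → z = 116
No improving column remains; optimal.

2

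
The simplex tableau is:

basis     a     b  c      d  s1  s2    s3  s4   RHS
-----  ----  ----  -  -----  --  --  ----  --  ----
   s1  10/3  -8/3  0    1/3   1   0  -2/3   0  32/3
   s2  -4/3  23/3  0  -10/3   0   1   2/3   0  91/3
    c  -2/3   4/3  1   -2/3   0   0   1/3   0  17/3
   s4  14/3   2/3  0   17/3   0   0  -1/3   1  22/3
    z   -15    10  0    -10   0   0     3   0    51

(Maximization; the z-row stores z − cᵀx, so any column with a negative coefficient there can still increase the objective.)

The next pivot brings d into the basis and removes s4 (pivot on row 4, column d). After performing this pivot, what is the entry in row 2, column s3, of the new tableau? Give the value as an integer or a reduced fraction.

Pivot element is row 4, column d: 17/3.
Normalize row 4: new (row 4, s3) = (-1/3)/(17/3) = -1/17.
row 2 ← row 2 − (-10/3)·(new row 4): 2/3 − (-10/3)·(-1/17) = 8/17.

8/17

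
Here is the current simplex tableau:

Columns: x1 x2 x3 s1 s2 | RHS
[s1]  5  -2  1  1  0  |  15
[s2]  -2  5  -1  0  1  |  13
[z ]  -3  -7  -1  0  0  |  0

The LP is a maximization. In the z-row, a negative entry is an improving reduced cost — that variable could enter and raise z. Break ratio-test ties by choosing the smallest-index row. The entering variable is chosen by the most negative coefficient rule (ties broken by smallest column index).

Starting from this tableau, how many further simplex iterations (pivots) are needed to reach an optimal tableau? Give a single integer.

3

pivot: x2 in, s2 out → z = 91/5
pivot: x1 in, s1 out → z = 968/21
pivot: x3 in, x1 out → z = 99
No improving column remains; optimal.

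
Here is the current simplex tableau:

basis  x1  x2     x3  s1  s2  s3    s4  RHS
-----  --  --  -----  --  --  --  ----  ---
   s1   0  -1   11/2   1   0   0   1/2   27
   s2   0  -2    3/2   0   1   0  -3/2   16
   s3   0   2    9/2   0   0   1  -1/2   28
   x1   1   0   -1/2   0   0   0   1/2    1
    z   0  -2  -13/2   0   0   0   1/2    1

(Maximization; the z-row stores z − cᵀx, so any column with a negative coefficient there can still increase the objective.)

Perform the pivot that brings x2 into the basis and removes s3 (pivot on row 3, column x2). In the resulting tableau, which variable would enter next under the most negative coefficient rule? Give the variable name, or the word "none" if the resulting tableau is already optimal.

Pivot element 2. New z-row = old z-row − (-2)·(row 3/2).
Updated z-row coefficients: x1: 0, x2: 0, x3: -2, s1: 0, s2: 0, s3: 1, s4: 0.
The most negative is -2 in column x3, so x3 would enter next.

x3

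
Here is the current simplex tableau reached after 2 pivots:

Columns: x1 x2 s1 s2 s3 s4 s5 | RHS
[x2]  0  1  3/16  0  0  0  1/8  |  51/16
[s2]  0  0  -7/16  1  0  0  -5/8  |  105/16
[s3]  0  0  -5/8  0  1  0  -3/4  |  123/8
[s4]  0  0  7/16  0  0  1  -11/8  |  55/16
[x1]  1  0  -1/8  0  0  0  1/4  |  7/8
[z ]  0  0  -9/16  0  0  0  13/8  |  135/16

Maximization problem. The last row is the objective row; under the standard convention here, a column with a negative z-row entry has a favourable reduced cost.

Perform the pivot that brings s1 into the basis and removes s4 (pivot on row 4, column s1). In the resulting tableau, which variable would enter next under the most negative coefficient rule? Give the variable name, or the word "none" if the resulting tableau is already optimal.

s5

Pivot element 7/16. New z-row = old z-row − (-9/16)·(row 4/(7/16)).
Updated z-row coefficients: x1: 0, x2: 0, s1: 0, s2: 0, s3: 0, s4: 9/7, s5: -1/7.
The most negative is -1/7 in column s5, so s5 would enter next.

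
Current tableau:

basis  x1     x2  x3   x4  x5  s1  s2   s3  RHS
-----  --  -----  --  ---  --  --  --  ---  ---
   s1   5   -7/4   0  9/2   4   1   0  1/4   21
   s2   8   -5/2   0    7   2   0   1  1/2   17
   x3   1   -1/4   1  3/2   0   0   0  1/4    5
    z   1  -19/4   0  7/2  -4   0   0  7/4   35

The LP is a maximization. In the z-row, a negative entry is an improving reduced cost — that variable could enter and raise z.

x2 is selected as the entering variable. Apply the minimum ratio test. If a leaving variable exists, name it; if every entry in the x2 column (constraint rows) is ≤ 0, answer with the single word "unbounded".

x2-column entries: row 1: -7/4, row 2: -5/2, row 3: -1/4. All ≤ 0, so x2 can increase without bound; the LP is unbounded in this direction.

unbounded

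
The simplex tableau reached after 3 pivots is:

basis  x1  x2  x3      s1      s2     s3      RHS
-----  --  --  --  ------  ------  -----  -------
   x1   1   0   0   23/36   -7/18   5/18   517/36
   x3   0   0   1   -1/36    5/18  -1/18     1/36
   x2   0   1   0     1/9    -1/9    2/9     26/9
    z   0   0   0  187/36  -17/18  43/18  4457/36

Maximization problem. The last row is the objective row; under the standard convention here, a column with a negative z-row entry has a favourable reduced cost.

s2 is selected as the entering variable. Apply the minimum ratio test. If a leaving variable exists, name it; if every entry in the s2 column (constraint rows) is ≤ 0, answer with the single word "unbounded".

Ratios: row 1 (x1): entry -7/18 ≤ 0, skip; row 2 (x3): (1/36)/(5/18) = 1/10; row 3 (x2): entry -1/9 ≤ 0, skip.
Minimum ratio is in the x3 row, so x3 leaves.

x3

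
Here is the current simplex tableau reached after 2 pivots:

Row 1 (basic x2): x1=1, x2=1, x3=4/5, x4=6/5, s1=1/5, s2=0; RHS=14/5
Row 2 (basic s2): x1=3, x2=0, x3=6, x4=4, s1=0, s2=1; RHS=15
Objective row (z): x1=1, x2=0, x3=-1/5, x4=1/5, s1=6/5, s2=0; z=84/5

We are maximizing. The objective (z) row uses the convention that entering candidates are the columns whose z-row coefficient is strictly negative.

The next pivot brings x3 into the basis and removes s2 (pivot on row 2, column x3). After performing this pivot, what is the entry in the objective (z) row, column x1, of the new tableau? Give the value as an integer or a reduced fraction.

Pivot element is row 2, column x3: 6.
Normalize row 2: new (row 2, x1) = 3/6 = 1/2.
z-row ← z-row − (-1/5)·(new row 2): 1 − (-1/5)·(1/2) = 11/10.

11/10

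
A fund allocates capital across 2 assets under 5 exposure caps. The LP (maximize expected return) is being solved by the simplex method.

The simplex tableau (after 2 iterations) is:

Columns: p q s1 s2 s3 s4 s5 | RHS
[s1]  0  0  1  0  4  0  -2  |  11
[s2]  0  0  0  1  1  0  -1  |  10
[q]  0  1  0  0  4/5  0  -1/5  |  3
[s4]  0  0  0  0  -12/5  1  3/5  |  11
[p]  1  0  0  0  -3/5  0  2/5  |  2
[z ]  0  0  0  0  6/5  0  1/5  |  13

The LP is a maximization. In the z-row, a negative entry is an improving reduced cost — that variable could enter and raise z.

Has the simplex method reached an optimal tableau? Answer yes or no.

yes

No objective-row coefficient is strictly negative, so no entering variable exists; the tableau is optimal.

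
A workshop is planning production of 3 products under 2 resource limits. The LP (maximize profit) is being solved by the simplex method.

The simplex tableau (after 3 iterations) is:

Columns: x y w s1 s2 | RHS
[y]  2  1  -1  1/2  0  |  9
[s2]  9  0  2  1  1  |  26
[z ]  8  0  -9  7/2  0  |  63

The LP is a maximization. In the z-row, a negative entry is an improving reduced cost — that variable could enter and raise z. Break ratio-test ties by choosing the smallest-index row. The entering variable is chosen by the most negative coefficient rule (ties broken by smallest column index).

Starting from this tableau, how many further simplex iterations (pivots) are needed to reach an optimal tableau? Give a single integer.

1

pivot: w in, s2 out → z = 180
No improving column remains; optimal.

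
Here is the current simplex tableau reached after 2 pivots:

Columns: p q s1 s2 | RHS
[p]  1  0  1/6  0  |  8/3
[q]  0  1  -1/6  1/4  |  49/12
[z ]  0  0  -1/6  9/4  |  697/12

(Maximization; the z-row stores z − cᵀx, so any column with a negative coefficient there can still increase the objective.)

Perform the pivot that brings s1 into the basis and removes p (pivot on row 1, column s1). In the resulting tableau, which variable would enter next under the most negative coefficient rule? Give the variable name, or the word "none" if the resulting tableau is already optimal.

none

Pivot element 1/6. New z-row = old z-row − (-1/6)·(row 1/(1/6)).
Updated z-row coefficients: p: 1, q: 0, s1: 0, s2: 9/4.
No coefficient is strictly negative; the tableau after this pivot is optimal.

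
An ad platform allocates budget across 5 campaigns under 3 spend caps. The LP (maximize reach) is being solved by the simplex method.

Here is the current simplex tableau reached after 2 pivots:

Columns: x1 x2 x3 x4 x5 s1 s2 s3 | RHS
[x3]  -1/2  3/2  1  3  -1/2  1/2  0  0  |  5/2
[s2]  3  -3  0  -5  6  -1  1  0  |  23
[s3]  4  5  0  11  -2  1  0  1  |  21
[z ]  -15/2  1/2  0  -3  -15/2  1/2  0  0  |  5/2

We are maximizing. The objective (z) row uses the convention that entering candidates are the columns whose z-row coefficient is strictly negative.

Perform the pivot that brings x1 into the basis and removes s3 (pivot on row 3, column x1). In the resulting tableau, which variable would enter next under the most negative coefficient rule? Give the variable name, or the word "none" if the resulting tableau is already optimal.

x5

Pivot element 4. New z-row = old z-row − (-15/2)·(row 3/4).
Updated z-row coefficients: x1: 0, x2: 79/8, x3: 0, x4: 141/8, x5: -45/4, s1: 19/8, s2: 0, s3: 15/8.
The most negative is -45/4 in column x5, so x5 would enter next.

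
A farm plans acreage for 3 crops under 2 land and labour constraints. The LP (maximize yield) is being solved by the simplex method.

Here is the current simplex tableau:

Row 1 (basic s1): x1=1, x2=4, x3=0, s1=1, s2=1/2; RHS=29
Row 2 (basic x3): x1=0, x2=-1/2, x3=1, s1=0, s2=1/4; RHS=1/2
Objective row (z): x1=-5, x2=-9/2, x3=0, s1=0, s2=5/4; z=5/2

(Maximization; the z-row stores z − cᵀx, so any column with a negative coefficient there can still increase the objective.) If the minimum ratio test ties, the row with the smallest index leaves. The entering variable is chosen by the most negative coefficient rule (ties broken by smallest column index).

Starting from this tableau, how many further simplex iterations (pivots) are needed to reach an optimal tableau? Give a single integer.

1

pivot: x1 in, s1 out → z = 295/2
No improving column remains; optimal.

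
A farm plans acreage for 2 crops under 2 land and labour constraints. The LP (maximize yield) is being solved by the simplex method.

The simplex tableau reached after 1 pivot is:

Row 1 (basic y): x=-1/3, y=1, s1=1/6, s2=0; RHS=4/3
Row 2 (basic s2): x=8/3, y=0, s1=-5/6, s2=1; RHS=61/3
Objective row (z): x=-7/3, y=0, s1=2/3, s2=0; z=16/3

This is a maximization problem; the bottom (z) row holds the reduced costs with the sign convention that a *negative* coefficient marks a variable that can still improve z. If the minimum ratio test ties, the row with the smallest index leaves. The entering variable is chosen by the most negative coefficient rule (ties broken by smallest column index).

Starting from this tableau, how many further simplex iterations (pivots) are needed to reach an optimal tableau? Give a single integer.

pivot: x in, s2 out → z = 185/8
pivot: s1 in, y out → z = 27
No improving column remains; optimal.

2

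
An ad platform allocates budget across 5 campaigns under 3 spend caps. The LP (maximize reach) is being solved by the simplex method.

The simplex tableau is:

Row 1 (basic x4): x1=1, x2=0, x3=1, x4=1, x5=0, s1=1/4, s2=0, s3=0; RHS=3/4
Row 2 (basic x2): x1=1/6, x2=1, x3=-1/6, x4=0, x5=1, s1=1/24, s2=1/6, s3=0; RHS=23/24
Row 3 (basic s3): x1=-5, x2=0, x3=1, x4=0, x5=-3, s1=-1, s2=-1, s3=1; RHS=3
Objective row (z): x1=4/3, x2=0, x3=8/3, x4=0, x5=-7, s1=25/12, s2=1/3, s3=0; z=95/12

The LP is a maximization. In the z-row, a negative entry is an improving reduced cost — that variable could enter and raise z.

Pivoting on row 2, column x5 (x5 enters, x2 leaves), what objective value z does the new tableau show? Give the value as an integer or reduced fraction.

117/8

Minimum ratio for x5: (23/24)/1 = 23/24.
z changes by −(z-row coeff of x5)·ratio = −(-7)·(23/24) = 161/24.
New z = 95/12 + (161/24) = 117/8.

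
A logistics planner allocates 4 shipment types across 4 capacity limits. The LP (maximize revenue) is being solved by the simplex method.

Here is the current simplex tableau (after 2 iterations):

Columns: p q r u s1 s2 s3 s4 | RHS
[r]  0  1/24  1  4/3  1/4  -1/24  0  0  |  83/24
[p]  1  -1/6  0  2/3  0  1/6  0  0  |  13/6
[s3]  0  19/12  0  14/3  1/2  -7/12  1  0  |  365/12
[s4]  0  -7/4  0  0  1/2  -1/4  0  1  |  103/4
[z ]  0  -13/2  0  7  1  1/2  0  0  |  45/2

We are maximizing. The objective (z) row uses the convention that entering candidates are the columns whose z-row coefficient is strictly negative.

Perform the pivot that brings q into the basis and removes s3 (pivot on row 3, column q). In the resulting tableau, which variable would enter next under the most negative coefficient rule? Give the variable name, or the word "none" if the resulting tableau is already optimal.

s2

Pivot element 19/12. New z-row = old z-row − (-13/2)·(row 3/(19/12)).
Updated z-row coefficients: p: 0, q: 0, r: 0, u: 497/19, s1: 58/19, s2: -36/19, s3: 78/19, s4: 0.
The most negative is -36/19 in column s2, so s2 would enter next.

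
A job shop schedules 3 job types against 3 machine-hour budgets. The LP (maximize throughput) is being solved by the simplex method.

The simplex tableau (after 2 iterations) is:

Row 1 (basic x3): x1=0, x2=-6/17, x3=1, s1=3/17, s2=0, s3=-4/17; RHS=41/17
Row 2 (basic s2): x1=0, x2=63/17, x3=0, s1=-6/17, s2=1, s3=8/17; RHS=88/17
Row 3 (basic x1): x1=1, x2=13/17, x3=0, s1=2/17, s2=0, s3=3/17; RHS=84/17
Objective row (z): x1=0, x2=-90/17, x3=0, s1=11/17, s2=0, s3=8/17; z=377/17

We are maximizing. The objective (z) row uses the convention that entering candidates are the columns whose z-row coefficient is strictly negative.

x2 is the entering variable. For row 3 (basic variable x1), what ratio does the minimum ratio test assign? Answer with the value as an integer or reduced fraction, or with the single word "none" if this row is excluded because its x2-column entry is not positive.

Ratio = RHS / (x2 entry) = (84/17) / (13/17) = 84/13.

84/13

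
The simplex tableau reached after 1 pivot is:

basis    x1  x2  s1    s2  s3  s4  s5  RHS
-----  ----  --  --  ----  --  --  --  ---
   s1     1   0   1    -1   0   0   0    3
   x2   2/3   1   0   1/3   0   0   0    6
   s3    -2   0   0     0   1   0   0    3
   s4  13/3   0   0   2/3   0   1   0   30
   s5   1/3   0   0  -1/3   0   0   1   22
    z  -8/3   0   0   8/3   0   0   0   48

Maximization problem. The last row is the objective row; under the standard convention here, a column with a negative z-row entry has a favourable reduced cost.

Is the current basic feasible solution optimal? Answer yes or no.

Column x1 has objective-row coefficient -8/3, which is negative; an improving pivot exists, so not yet optimal.

no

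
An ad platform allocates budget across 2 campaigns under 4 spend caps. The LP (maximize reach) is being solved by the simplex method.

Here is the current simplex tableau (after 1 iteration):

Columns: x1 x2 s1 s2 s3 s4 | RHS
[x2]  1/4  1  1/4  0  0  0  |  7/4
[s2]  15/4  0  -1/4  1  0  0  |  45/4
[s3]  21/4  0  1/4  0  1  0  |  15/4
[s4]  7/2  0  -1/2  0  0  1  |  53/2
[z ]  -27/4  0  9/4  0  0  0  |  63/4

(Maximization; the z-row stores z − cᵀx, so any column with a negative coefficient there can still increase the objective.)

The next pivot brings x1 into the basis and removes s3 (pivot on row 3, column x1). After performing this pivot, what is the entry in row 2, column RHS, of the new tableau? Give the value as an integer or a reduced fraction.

60/7

Pivot element is row 3, column x1: 21/4.
Normalize row 3: new (row 3, RHS) = (15/4)/(21/4) = 5/7.
row 2 ← row 2 − (15/4)·(new row 3): 45/4 − (15/4)·(5/7) = 60/7.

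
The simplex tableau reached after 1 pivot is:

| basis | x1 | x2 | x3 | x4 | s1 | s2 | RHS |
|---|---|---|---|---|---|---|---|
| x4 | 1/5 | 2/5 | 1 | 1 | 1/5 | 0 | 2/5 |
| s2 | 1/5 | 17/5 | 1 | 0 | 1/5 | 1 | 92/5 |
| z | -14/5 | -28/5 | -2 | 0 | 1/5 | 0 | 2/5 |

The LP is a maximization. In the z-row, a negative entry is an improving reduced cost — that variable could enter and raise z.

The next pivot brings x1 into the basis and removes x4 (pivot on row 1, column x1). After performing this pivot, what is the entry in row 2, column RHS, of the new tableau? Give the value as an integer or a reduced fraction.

18

Pivot element is row 1, column x1: 1/5.
Normalize row 1: new (row 1, RHS) = (2/5)/(1/5) = 2.
row 2 ← row 2 − (1/5)·(new row 1): 92/5 − (1/5)·2 = 18.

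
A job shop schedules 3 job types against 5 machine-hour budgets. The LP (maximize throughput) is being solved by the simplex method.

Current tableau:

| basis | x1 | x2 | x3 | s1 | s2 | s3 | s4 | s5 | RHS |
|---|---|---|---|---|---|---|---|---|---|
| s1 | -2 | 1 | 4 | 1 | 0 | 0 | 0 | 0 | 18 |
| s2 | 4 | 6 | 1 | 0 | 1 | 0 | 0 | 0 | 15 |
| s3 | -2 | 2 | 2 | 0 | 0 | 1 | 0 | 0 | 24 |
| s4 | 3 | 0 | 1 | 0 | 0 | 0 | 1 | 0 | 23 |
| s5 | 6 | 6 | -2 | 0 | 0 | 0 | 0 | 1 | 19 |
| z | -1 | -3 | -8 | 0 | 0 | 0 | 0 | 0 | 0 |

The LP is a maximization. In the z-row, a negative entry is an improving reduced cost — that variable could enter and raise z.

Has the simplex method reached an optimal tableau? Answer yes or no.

Column x1 has objective-row coefficient -1, which is negative; an improving pivot exists, so not yet optimal.

no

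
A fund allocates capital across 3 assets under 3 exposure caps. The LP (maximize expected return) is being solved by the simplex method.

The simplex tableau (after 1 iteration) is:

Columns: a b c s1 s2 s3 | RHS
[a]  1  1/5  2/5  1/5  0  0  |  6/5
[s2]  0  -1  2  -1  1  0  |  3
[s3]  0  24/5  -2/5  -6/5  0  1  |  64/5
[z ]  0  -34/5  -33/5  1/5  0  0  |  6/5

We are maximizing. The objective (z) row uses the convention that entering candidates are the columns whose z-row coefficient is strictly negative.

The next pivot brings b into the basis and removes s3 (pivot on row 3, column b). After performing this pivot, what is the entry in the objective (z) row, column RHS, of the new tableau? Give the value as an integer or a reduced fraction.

58/3

Pivot element is row 3, column b: 24/5.
Normalize row 3: new (row 3, RHS) = (64/5)/(24/5) = 8/3.
z-row ← z-row − (-34/5)·(new row 3): 6/5 − (-34/5)·(8/3) = 58/3.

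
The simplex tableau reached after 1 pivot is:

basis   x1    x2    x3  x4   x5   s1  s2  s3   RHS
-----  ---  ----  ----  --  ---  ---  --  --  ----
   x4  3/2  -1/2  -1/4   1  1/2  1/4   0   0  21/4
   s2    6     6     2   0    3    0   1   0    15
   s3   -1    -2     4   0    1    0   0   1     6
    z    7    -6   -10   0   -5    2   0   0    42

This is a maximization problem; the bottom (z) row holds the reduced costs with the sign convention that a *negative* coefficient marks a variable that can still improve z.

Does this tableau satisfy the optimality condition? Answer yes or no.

Column x2 has objective-row coefficient -6, which is negative; an improving pivot exists, so not yet optimal.

no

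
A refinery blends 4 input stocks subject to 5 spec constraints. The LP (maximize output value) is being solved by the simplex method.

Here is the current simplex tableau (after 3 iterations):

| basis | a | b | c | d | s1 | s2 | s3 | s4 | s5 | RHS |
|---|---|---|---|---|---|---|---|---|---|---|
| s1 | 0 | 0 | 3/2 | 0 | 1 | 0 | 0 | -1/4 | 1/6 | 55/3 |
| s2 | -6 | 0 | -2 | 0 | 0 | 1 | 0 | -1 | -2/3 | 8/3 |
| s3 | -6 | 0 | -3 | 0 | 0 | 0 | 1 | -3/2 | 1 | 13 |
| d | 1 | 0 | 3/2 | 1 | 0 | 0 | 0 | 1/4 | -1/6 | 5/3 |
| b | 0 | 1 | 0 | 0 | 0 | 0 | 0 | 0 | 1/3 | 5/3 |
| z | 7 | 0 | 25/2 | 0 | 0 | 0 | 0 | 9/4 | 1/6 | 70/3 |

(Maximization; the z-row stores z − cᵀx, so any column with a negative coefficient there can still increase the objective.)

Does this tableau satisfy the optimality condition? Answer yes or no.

No objective-row coefficient is strictly negative, so no entering variable exists; the tableau is optimal.

yes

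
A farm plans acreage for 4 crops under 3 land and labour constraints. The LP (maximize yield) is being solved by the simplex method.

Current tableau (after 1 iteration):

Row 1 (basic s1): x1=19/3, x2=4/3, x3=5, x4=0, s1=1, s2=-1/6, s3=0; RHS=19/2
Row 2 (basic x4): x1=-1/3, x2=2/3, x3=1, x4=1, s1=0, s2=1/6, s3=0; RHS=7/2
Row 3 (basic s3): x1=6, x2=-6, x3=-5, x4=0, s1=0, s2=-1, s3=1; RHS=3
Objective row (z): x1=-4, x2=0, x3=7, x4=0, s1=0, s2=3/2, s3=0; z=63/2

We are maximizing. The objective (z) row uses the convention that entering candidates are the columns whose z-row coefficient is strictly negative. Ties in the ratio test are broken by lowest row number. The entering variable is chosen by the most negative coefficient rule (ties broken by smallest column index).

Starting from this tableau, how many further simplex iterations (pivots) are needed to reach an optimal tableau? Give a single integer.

2

pivot: x1 in, s3 out → z = 67/2
pivot: x2 in, s1 out → z = 1693/46
No improving column remains; optimal.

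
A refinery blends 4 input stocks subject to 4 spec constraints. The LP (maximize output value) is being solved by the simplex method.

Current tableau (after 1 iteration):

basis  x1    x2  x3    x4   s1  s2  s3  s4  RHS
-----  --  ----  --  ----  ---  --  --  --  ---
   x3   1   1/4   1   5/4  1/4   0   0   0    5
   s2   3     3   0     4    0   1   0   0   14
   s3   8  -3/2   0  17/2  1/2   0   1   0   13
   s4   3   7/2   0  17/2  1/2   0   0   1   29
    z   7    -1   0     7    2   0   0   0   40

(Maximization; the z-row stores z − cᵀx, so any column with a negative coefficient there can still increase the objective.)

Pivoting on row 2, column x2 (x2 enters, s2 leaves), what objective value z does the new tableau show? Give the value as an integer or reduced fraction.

Minimum ratio for x2: 14/3 = 14/3.
z changes by −(z-row coeff of x2)·ratio = −(-1)·(14/3) = 14/3.
New z = 40 + (14/3) = 134/3.

134/3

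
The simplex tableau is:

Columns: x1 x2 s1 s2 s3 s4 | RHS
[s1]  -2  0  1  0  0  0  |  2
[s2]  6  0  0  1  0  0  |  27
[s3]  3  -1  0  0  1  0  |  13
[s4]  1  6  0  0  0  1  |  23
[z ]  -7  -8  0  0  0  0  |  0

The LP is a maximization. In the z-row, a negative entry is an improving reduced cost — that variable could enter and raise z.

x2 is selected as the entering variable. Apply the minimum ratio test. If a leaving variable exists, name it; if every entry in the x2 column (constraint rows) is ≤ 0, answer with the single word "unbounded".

s4

Ratios: row 1 (s1): entry 0 ≤ 0, skip; row 2 (s2): entry 0 ≤ 0, skip; row 3 (s3): entry -1 ≤ 0, skip; row 4 (s4): 23/6 = 23/6.
Minimum ratio is in the s4 row, so s4 leaves.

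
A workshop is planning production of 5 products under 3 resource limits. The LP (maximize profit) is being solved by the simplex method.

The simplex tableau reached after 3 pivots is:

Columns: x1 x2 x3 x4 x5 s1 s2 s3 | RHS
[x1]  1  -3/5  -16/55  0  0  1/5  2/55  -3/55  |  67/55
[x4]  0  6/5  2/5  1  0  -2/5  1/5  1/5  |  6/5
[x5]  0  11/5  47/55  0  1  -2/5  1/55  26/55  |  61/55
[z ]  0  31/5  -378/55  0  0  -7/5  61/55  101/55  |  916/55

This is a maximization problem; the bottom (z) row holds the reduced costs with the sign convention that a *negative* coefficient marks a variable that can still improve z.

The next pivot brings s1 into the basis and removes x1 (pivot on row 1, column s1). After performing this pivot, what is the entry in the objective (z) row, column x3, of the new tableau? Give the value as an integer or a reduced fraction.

Pivot element is row 1, column s1: 1/5.
Normalize row 1: new (row 1, x3) = (-16/55)/(1/5) = -16/11.
z-row ← z-row − (-7/5)·(new row 1): -378/55 − (-7/5)·(-16/11) = -98/11.

-98/11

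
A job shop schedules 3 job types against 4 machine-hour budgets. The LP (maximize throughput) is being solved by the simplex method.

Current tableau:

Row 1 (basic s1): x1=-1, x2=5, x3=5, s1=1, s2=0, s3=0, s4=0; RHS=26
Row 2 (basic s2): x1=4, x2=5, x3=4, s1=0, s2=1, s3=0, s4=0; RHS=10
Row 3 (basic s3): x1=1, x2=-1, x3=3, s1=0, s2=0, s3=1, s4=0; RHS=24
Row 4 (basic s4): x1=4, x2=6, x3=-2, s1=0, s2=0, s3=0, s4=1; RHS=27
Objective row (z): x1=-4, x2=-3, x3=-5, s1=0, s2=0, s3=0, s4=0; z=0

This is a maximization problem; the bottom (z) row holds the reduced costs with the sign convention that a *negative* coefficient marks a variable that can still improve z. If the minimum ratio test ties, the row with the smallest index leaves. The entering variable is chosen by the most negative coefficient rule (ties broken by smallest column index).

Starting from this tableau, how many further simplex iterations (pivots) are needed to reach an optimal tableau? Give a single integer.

pivot: x3 in, s2 out → z = 25/2
No improving column remains; optimal.

1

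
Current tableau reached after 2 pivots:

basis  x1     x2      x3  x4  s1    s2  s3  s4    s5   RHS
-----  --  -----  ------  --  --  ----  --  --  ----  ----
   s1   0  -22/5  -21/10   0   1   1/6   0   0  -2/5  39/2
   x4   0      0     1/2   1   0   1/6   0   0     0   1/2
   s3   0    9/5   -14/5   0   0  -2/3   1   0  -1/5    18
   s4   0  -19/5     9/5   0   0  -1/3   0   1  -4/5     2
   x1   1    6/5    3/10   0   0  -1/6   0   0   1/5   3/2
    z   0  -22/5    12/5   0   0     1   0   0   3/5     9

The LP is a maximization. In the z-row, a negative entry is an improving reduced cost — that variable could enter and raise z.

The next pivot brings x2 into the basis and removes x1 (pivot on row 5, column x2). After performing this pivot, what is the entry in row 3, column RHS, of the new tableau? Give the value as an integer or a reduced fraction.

Pivot element is row 5, column x2: 6/5.
Normalize row 5: new (row 5, RHS) = (3/2)/(6/5) = 5/4.
row 3 ← row 3 − (9/5)·(new row 5): 18 − (9/5)·(5/4) = 63/4.

63/4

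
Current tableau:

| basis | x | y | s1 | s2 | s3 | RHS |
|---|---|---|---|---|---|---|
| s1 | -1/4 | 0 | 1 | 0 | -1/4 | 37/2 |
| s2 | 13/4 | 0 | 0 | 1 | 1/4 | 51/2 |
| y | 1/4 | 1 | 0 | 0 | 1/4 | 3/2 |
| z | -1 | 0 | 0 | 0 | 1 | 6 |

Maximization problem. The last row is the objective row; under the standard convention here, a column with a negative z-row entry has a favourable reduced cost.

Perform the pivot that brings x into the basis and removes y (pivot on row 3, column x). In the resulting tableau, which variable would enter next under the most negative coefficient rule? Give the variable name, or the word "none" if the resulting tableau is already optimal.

Pivot element 1/4. New z-row = old z-row − (-1)·(row 3/(1/4)).
Updated z-row coefficients: x: 0, y: 4, s1: 0, s2: 0, s3: 2.
No coefficient is strictly negative; the tableau after this pivot is optimal.

none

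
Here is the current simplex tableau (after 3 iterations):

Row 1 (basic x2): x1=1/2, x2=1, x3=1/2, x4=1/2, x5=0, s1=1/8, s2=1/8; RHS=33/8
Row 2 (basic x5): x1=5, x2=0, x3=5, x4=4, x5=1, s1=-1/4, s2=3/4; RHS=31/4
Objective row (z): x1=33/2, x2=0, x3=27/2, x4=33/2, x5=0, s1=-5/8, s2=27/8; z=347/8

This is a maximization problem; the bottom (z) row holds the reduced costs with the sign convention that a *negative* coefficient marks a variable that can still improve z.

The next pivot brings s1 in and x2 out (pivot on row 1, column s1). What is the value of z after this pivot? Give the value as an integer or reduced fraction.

64

Minimum ratio for s1: (33/8)/(1/8) = 33.
z changes by −(z-row coeff of s1)·ratio = −(-5/8)·33 = 165/8.
New z = 347/8 + (165/8) = 64.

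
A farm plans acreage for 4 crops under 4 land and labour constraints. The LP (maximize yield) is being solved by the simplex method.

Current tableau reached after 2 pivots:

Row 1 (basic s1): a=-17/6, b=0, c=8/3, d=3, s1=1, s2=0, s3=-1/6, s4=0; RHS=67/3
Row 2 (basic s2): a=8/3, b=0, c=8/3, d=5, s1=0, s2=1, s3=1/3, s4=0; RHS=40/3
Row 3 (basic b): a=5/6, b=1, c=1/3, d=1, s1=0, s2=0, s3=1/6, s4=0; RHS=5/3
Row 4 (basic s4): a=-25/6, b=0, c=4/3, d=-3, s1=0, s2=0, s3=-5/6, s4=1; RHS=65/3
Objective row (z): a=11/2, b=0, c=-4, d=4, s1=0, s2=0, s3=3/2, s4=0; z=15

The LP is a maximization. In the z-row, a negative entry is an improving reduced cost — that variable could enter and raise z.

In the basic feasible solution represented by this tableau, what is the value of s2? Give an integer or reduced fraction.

s2 is basic (row 2); its value is the RHS of that row: 40/3.

40/3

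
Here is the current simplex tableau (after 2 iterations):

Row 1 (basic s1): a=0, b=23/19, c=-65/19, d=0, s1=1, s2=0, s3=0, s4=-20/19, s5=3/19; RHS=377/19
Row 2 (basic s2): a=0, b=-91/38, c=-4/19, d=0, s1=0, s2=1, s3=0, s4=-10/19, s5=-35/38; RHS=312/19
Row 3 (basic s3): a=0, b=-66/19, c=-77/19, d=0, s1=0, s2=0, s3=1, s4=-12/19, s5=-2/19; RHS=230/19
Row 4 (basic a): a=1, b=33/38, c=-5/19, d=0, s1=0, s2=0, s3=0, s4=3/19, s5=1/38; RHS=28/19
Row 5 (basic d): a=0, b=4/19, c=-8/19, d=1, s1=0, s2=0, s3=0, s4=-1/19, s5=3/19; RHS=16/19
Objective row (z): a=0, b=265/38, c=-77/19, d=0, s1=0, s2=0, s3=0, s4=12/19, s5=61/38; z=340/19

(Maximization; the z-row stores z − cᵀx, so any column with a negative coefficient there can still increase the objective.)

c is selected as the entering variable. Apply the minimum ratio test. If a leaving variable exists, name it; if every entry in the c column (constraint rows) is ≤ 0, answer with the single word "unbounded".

c-column entries: row 1: -65/19, row 2: -4/19, row 3: -77/19, row 4: -5/19, row 5: -8/19. All ≤ 0, so c can increase without bound; the LP is unbounded in this direction.

unbounded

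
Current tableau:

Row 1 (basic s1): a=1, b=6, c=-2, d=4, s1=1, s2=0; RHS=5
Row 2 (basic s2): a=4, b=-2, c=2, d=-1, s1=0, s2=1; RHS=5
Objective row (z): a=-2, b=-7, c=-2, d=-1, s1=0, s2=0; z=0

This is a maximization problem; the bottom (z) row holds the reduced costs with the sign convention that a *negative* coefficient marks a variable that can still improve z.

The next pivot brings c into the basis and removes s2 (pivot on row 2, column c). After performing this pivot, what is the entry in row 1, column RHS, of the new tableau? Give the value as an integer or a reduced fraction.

Pivot element is row 2, column c: 2.
Normalize row 2: new (row 2, RHS) = 5/2 = 5/2.
row 1 ← row 1 − (-2)·(new row 2): 5 − (-2)·(5/2) = 10.

10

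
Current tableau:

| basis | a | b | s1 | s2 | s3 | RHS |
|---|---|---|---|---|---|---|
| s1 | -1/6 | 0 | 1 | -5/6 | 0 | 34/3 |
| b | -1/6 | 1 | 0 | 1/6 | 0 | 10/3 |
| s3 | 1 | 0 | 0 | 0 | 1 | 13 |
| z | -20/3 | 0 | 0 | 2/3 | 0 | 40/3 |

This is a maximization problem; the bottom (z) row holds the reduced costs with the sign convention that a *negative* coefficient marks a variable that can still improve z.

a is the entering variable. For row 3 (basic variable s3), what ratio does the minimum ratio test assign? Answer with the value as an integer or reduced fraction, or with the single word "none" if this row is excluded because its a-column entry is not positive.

Ratio = RHS / (a entry) = 13 / 1 = 13.

13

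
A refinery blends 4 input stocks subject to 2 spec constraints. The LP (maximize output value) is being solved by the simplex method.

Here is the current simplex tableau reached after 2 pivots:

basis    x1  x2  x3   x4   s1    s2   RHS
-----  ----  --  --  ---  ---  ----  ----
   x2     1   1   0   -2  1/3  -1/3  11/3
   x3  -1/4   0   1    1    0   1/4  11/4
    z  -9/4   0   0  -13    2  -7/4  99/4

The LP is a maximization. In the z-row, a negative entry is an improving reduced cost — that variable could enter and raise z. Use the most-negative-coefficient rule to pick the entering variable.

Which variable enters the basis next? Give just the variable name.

Objective-row coefficients: x1: -9/4, x2: 0, x3: 0, x4: -13, s1: 2, s2: -7/4.
The most negative is -13 in column x4, so x4 enters.

x4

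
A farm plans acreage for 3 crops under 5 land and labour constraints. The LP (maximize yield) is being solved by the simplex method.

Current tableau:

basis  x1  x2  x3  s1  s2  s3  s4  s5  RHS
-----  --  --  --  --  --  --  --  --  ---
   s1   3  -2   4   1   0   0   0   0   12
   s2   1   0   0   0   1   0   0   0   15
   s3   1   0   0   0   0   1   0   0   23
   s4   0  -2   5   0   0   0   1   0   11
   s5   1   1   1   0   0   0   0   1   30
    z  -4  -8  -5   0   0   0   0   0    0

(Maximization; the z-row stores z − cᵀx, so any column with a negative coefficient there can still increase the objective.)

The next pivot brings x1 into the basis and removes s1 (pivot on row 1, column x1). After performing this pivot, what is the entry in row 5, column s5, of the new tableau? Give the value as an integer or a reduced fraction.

1

Pivot element is row 1, column x1: 3.
Normalize row 1: new (row 1, s5) = 0/3 = 0.
row 5 ← row 5 − 1·(new row 1): 1 − 1·0 = 1.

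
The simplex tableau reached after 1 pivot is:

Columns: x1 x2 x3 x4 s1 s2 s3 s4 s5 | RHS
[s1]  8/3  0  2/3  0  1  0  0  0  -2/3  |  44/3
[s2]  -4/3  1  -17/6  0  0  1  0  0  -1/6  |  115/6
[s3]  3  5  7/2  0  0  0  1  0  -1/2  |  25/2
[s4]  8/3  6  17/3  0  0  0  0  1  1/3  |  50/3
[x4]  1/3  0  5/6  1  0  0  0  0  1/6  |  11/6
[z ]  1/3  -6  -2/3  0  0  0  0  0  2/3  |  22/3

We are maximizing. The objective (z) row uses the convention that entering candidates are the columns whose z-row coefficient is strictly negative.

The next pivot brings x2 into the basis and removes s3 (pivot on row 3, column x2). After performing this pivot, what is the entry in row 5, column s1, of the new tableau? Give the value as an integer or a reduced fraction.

0

Pivot element is row 3, column x2: 5.
Normalize row 3: new (row 3, s1) = 0/5 = 0.
row 5 ← row 5 − 0·(new row 3): 0 − 0·0 = 0.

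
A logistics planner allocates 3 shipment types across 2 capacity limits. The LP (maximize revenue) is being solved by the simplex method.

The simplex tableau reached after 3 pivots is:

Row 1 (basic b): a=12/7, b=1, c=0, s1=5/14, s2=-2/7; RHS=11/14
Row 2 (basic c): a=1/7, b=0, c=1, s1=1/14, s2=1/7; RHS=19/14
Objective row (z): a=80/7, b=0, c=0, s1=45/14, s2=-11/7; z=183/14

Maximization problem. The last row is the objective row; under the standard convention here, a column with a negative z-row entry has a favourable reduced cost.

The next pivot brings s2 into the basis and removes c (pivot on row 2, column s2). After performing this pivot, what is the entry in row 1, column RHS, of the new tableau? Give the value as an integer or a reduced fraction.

7/2

Pivot element is row 2, column s2: 1/7.
Normalize row 2: new (row 2, RHS) = (19/14)/(1/7) = 19/2.
row 1 ← row 1 − (-2/7)·(new row 2): 11/14 − (-2/7)·(19/2) = 7/2.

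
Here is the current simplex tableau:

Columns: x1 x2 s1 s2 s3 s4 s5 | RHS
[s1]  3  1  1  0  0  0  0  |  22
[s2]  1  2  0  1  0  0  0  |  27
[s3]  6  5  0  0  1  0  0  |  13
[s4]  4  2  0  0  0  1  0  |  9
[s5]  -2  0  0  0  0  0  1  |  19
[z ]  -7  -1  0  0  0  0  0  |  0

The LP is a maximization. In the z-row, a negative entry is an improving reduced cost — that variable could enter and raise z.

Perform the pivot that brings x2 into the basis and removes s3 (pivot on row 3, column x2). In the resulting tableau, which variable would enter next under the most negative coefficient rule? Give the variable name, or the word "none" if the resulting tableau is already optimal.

x1

Pivot element 5. New z-row = old z-row − (-1)·(row 3/5).
Updated z-row coefficients: x1: -29/5, x2: 0, s1: 0, s2: 0, s3: 1/5, s4: 0, s5: 0.
The most negative is -29/5 in column x1, so x1 would enter next.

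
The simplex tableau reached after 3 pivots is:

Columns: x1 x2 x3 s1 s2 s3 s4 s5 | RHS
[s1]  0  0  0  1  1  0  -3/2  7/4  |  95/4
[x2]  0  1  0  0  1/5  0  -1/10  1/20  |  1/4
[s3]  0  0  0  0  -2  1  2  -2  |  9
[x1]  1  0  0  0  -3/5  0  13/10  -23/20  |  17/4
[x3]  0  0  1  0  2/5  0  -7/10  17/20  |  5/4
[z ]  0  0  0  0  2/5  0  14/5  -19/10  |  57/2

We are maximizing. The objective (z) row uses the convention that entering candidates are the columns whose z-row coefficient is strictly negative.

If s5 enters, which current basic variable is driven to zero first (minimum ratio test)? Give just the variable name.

x3

Ratios: row 1 (s1): (95/4)/(7/4) = 95/7; row 2 (x2): (1/4)/(1/20) = 5; row 3 (s3): entry -2 ≤ 0, skip; row 4 (x1): entry -23/20 ≤ 0, skip; row 5 (x3): (5/4)/(17/20) = 25/17.
Minimum ratio 25/17 is in the x3 row, so x3 leaves.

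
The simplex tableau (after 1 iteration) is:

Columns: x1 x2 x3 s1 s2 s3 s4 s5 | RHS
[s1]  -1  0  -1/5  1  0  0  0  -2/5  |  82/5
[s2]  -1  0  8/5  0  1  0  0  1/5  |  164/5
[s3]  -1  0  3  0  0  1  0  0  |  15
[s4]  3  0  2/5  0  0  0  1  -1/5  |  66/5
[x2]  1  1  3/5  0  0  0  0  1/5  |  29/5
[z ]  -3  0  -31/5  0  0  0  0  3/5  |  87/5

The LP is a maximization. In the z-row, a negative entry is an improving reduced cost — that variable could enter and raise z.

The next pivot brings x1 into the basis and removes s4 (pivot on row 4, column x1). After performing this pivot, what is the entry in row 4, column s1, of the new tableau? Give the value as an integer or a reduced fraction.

Pivot element is row 4, column x1: 3.
Normalize row 4: new (row 4, s1) = 0/3 = 0.
Row 4 is the pivot row, so the entry is 0.

0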